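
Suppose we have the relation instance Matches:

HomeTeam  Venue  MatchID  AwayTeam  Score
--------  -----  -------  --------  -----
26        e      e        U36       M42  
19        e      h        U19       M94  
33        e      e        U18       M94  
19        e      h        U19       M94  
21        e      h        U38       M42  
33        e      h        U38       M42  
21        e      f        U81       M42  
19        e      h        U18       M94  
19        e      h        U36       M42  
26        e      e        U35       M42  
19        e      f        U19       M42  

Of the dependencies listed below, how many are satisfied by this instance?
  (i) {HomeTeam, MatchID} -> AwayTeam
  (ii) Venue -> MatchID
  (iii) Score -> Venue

(i) {HomeTeam, MatchID} -> AwayTeam: (HomeTeam=26, MatchID=e): 2 rows → AwayTeam takes values {U36, U35} — violation; (HomeTeam=19, MatchID=h): 4 rows → AwayTeam takes values {U19, U18, U36} — violation — fails.
(ii) Venue -> MatchID: Venue=e: 11 rows → MatchID takes values {e, h, f} — violation — fails.
(iii) Score -> Venue: every LHS value maps to a single RHS value — holds.
1 of the 3 dependencies holds.

1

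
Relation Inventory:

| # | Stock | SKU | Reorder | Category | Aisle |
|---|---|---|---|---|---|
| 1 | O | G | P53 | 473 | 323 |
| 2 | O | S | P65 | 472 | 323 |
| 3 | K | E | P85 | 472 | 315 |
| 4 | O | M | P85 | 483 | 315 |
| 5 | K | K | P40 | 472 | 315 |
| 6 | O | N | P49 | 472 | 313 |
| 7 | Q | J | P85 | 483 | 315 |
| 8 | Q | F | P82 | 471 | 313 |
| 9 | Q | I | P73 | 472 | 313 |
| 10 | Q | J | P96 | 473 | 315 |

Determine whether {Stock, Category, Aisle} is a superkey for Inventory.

Rows 3 and 5 have the same {Stock, Category, Aisle} value (Stock=K, Category=472, Aisle=315) but are distinct tuples, so {Stock, Category, Aisle} does not determine every attribute — not a superkey.

No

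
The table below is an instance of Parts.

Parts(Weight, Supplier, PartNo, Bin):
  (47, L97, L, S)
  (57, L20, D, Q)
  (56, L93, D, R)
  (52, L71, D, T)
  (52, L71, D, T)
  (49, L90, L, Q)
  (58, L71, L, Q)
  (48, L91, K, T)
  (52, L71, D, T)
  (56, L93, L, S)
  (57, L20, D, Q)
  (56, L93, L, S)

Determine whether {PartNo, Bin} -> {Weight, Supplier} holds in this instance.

No

(PartNo=L, Bin=S): 3 rows → {Weight,Supplier} takes values {(47, L97), (56, L93)} — violation
(PartNo=D, Bin=Q): 2 rows → {Weight,Supplier} = (57, L20), (57, L20) ✓
(PartNo=D, Bin=R): 1 row → {Weight,Supplier} = (56, L93) ✓
(PartNo=D, Bin=T): 3 rows → {Weight,Supplier} = (52, L71), (52, L71), (52, L71) ✓
(PartNo=L, Bin=Q): 2 rows → {Weight,Supplier} takes values {(49, L90), (58, L71)} — violation
(PartNo=K, Bin=T): 1 row → {Weight,Supplier} = (48, L91) ✓
Two rows agree on {PartNo, Bin} but differ on {Weight, Supplier}, so {PartNo, Bin} -> {Weight, Supplier} does not hold.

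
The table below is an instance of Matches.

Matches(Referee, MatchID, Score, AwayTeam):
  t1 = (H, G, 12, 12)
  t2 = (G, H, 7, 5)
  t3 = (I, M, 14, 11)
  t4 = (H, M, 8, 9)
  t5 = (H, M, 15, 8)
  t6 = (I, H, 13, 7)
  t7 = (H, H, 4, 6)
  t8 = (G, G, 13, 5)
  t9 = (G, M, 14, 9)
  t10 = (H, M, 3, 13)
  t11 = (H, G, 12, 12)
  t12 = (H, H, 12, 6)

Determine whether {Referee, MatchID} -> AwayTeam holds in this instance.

No

(Referee=H, MatchID=G): rows 1, 11 → AwayTeam = 12, 12 ✓
(Referee=G, MatchID=H): row 2 → AwayTeam = 5 ✓
(Referee=I, MatchID=M): row 3 → AwayTeam = 11 ✓
(Referee=H, MatchID=M): rows 4, 5, 10 → AwayTeam takes values {9, 8, 13} — violation
(Referee=I, MatchID=H): row 6 → AwayTeam = 7 ✓
(Referee=H, MatchID=H): rows 7, 12 → AwayTeam = 6, 6 ✓
(Referee=G, MatchID=G): row 8 → AwayTeam = 5 ✓
(Referee=G, MatchID=M): row 9 → AwayTeam = 9 ✓
Two rows agree on {Referee, MatchID} but differ on AwayTeam, so {Referee, MatchID} -> AwayTeam does not hold.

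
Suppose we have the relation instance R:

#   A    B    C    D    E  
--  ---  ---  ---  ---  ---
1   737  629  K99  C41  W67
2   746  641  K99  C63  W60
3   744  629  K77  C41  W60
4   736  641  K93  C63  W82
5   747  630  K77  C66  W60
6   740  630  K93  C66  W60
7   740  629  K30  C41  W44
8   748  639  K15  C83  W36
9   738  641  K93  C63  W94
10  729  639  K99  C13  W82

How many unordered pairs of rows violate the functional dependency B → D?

B=629: all 3 rows agree on D — 0 pairs.
B=641: all 3 rows agree on D — 0 pairs.
B=630: all 2 rows agree on D — 0 pairs.
B=639: violating pairs (8,10) — 1 pair.

1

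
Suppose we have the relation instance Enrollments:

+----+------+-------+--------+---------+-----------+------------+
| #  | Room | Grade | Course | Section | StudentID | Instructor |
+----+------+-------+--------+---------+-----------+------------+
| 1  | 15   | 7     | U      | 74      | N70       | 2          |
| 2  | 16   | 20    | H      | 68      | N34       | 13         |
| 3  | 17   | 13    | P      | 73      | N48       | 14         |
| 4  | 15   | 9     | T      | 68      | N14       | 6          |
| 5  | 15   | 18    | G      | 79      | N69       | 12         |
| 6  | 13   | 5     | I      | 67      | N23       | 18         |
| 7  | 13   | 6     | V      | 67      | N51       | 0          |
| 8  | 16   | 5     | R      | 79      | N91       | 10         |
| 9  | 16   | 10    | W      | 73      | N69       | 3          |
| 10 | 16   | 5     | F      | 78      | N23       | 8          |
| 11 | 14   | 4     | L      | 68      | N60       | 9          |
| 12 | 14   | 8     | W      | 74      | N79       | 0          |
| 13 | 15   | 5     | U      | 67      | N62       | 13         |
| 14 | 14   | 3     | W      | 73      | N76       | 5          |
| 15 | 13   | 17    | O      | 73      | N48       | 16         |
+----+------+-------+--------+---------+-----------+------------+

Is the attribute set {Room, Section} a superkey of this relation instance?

No

Rows 6 and 7 have the same {Room, Section} value (Room=13, Section=67) but are distinct tuples, so {Room, Section} does not determine every attribute — not a superkey.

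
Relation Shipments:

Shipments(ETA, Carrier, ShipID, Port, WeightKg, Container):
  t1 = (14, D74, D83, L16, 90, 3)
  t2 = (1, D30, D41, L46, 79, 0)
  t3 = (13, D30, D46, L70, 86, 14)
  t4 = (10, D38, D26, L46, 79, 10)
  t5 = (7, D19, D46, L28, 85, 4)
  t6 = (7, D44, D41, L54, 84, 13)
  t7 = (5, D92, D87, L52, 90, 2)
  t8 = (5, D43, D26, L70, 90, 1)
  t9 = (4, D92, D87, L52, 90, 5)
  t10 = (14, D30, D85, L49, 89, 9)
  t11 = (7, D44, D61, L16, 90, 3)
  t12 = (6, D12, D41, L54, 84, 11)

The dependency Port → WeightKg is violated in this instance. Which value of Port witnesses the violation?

L70

Port=L16: rows 1, 11 → WeightKg = 90, 90 ✓
Port=L46: rows 2, 4 → WeightKg = 79, 79 ✓
Port=L70: rows 3, 8 → WeightKg takes values {86, 90} — violation
Port=L28: row 5 → WeightKg = 85 ✓
Port=L54: rows 6, 12 → WeightKg = 84, 84 ✓
Port=L52: rows 7, 9 → WeightKg = 90, 90 ✓
Port=L49: row 10 → WeightKg = 89 ✓
The only Port value with inconsistent WeightKg is Port=L70.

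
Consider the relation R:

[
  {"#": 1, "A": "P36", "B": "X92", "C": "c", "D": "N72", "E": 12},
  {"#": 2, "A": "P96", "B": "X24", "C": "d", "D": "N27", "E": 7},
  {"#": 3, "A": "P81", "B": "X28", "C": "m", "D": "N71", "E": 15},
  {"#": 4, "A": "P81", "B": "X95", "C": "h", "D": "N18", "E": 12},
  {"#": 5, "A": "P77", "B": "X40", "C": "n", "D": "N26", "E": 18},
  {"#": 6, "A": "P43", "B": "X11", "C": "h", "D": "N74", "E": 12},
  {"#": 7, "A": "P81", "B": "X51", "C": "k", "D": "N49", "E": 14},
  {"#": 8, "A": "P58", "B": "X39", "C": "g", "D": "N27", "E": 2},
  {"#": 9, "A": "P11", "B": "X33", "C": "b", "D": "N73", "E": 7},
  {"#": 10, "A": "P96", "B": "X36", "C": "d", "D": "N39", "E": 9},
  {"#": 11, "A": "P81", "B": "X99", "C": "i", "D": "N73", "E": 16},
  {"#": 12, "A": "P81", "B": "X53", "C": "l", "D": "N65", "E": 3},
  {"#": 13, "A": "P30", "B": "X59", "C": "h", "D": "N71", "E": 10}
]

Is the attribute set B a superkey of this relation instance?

Yes

All 13 rows have distinct B values, so B → (all attributes) holds and B is a superkey.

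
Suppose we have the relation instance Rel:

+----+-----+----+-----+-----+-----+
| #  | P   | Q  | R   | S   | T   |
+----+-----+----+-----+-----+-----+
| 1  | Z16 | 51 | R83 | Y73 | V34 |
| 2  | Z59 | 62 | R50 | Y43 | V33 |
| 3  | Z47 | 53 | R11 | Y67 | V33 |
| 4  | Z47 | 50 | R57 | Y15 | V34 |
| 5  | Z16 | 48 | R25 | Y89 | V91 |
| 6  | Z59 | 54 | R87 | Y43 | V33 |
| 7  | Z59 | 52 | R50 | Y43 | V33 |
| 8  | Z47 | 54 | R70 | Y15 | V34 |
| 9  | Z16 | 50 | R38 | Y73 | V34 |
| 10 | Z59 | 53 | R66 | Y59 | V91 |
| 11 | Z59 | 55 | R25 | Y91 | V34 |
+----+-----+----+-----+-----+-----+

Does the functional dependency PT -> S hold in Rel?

(P=Z16, T=V34): rows 1, 9 → S = Y73, Y73 ✓
(P=Z59, T=V33): rows 2, 6, 7 → S = Y43, Y43, Y43 ✓
(P=Z47, T=V33): row 3 → S = Y67 ✓
(P=Z47, T=V34): rows 4, 8 → S = Y15, Y15 ✓
(P=Z16, T=V91): row 5 → S = Y89 ✓
(P=Z59, T=V91): row 10 → S = Y59 ✓
(P=Z59, T=V34): row 11 → S = Y91 ✓
Every PT value is associated with a single S value, so PT -> S holds.

Yes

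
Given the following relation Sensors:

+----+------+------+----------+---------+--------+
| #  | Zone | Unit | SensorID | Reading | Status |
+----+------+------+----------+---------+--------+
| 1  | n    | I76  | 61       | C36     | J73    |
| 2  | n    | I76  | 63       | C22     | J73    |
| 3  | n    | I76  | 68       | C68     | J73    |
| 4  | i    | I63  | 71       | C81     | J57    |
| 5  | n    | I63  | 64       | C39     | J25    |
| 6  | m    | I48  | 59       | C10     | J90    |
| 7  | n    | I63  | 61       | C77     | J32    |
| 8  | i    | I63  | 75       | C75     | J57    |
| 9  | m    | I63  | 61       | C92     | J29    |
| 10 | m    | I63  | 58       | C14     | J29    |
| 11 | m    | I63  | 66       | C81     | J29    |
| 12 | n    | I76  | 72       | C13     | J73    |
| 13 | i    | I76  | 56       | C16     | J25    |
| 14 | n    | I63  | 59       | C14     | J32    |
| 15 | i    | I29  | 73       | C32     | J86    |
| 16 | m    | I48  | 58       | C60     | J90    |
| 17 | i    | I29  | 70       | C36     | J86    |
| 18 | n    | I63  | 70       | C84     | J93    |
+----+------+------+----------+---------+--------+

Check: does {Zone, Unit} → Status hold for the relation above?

No

(Zone=n, Unit=I76): rows 1, 2, 3, 12 → Status = J73, J73, J73, J73 ✓
(Zone=i, Unit=I63): rows 4, 8 → Status = J57, J57 ✓
(Zone=n, Unit=I63): rows 5, 7, 14, 18 → Status takes values {J25, J32, J93} — violation
(Zone=m, Unit=I48): rows 6, 16 → Status = J90, J90 ✓
(Zone=m, Unit=I63): rows 9, 10, 11 → Status = J29, J29, J29 ✓
(Zone=i, Unit=I76): row 13 → Status = J25 ✓
(Zone=i, Unit=I29): rows 15, 17 → Status = J86, J86 ✓
Two rows agree on {Zone, Unit} but differ on Status, so {Zone, Unit} → Status does not hold.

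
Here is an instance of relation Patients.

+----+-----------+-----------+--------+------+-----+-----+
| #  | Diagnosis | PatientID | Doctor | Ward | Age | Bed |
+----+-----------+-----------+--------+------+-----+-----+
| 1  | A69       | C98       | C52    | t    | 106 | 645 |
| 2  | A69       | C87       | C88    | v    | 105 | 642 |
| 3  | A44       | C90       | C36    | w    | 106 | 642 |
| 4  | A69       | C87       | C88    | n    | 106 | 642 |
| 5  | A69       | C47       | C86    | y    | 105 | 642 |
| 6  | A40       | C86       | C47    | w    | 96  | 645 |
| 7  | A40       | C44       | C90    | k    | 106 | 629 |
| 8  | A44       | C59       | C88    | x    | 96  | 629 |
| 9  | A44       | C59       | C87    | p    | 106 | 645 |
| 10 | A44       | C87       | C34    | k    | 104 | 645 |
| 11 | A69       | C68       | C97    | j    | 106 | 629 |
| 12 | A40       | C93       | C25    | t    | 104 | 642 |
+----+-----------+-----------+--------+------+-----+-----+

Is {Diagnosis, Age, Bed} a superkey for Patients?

No

Rows 2 and 5 have the same {Diagnosis, Age, Bed} value (Diagnosis=A69, Age=105, Bed=642) but are distinct tuples, so {Diagnosis, Age, Bed} does not determine every attribute — not a superkey.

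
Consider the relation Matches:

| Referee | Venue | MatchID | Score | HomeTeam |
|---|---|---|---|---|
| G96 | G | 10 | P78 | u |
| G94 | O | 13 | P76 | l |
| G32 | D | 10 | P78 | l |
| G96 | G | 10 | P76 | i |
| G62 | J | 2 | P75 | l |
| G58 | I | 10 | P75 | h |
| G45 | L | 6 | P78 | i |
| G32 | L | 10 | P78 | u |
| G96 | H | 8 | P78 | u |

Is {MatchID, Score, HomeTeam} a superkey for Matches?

Two distinct rows share (MatchID=10, Score=P78, HomeTeam=u), so {MatchID, Score, HomeTeam} does not determine every attribute — not a superkey.

No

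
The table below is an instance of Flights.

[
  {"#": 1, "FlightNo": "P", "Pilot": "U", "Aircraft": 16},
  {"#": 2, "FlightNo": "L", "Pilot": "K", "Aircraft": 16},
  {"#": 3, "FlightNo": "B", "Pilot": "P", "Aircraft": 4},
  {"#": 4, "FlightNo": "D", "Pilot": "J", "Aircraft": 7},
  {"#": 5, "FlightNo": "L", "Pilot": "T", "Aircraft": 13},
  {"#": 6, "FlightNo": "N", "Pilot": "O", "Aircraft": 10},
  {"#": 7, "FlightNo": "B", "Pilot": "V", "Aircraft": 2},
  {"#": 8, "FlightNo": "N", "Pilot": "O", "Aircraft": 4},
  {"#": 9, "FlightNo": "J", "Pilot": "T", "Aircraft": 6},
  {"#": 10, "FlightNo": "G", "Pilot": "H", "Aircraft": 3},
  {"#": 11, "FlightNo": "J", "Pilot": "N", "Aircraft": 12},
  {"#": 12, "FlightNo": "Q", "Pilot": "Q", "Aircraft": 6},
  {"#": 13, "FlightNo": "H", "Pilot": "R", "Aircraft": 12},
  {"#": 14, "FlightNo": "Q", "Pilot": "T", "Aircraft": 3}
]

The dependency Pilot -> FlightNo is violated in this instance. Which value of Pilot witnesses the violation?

Pilot=U: row 1 → FlightNo = P ✓
Pilot=K: row 2 → FlightNo = L ✓
Pilot=P: row 3 → FlightNo = B ✓
Pilot=J: row 4 → FlightNo = D ✓
Pilot=T: rows 5, 9, 14 → FlightNo takes values {L, J, Q} — violation
Pilot=O: rows 6, 8 → FlightNo = N, N ✓
Pilot=V: row 7 → FlightNo = B ✓
Pilot=H: row 10 → FlightNo = G ✓
Pilot=N: row 11 → FlightNo = J ✓
Pilot=Q: row 12 → FlightNo = Q ✓
Pilot=R: row 13 → FlightNo = H ✓
The only Pilot value with inconsistent FlightNo is Pilot=T.

T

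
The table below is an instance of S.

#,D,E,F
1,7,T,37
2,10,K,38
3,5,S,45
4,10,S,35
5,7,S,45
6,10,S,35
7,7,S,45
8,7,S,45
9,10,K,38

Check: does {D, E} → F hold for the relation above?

(D=7, E=T): row 1 → F = 37 ✓
(D=10, E=K): rows 2, 9 → F = 38, 38 ✓
(D=5, E=S): row 3 → F = 45 ✓
(D=10, E=S): rows 4, 6 → F = 35, 35 ✓
(D=7, E=S): rows 5, 7, 8 → F = 45, 45, 45 ✓
Every {D, E} value is associated with a single F value, so {D, E} → F holds.

Yes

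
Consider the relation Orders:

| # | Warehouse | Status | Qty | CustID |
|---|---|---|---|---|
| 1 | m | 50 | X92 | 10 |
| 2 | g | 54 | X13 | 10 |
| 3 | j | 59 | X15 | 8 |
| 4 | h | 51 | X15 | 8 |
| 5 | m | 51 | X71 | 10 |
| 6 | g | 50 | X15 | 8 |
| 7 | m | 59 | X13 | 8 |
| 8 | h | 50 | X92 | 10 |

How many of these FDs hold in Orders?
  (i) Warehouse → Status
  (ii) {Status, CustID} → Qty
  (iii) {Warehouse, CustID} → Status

0

(i) Warehouse → Status: Warehouse=m: rows 1, 5, 7 → Status takes values {50, 51, 59} — violation; Warehouse=g: rows 2, 6 → Status takes values {54, 50} — violation; Warehouse=h: rows 4, 8 → Status takes values {51, 50} — violation — fails.
(ii) {Status, CustID} → Qty: (Status=59, CustID=8): rows 3, 7 → Qty takes values {X15, X13} — violation — fails.
(iii) {Warehouse, CustID} → Status: (Warehouse=m, CustID=10): rows 1, 5 → Status takes values {50, 51} — violation — fails.
None of the 3 dependencies hold.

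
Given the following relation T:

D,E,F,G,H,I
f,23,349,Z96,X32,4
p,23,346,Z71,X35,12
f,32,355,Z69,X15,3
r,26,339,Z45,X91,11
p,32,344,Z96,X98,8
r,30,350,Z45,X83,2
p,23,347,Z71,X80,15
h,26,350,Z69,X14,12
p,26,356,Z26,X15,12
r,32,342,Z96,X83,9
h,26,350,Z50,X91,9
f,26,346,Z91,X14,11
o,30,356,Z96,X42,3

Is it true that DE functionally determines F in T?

No

(D=f, E=23): 1 row → F = 349 ✓
(D=p, E=23): 2 rows → F takes values {346, 347} — violation
(D=f, E=32): 1 row → F = 355 ✓
(D=r, E=26): 1 row → F = 339 ✓
(D=p, E=32): 1 row → F = 344 ✓
(D=r, E=30): 1 row → F = 350 ✓
(D=h, E=26): 2 rows → F = 350, 350 ✓
(D=p, E=26): 1 row → F = 356 ✓
(D=r, E=32): 1 row → F = 342 ✓
(D=f, E=26): 1 row → F = 346 ✓
(D=o, E=30): 1 row → F = 356 ✓
Two rows agree on DE but differ on F, so DE -> F does not hold.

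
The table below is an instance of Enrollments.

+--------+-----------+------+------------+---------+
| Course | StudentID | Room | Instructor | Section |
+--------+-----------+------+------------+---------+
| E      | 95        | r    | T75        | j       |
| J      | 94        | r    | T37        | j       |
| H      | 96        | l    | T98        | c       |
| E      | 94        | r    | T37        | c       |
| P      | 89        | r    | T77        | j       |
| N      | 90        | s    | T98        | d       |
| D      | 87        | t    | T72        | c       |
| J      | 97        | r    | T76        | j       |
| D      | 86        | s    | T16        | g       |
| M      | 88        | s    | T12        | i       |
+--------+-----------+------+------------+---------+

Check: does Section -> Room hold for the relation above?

No

Section=j: 4 rows → Room = r, r, r, r ✓
Section=c: 3 rows → Room takes values {l, r, t} — violation
Section=d: 1 row → Room = s ✓
Section=g: 1 row → Room = s ✓
Section=i: 1 row → Room = s ✓
Two rows agree on Section but differ on Room, so Section -> Room does not hold.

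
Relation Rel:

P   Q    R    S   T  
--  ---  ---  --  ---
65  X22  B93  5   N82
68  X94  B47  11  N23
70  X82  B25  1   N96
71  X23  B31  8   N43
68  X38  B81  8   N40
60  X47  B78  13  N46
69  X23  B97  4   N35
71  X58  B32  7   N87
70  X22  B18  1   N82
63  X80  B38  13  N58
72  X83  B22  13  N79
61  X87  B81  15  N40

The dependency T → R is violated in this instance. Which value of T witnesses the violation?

T=N82: 2 rows → R takes values {B93, B18} — violation
T=N23: 1 row → R = B47 ✓
T=N96: 1 row → R = B25 ✓
T=N43: 1 row → R = B31 ✓
T=N40: 2 rows → R = B81, B81 ✓
T=N46: 1 row → R = B78 ✓
T=N35: 1 row → R = B97 ✓
T=N87: 1 row → R = B32 ✓
T=N58: 1 row → R = B38 ✓
T=N79: 1 row → R = B22 ✓
The only T value with inconsistent R is T=N82.

N82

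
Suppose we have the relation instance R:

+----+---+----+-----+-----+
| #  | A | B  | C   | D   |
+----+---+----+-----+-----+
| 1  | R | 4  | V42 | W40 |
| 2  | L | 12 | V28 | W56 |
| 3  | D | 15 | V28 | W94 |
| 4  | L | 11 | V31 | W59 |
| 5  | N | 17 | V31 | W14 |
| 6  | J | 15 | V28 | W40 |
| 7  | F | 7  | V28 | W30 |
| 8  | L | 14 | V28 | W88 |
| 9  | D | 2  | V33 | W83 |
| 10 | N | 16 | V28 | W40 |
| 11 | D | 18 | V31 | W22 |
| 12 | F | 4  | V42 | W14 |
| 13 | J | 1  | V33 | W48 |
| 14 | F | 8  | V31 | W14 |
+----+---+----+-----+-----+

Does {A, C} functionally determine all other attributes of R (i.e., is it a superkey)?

No

Rows 2 and 8 have the same {A, C} value (A=L, C=V28) but are distinct tuples, so {A, C} does not determine every attribute — not a superkey.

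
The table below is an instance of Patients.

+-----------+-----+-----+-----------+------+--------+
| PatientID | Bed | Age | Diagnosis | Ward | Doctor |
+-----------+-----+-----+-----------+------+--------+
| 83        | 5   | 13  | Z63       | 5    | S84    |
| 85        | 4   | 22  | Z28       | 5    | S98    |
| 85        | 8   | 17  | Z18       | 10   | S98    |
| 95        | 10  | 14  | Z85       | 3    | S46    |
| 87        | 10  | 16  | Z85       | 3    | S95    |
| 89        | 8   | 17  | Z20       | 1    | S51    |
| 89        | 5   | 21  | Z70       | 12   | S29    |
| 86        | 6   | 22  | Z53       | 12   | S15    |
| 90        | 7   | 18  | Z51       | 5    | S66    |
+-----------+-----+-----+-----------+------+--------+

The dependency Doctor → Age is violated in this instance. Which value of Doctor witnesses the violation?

S98

Doctor=S84: 1 row → Age = 13 ✓
Doctor=S98: 2 rows → Age takes values {22, 17} — violation
Doctor=S46: 1 row → Age = 14 ✓
Doctor=S95: 1 row → Age = 16 ✓
Doctor=S51: 1 row → Age = 17 ✓
Doctor=S29: 1 row → Age = 21 ✓
Doctor=S15: 1 row → Age = 22 ✓
Doctor=S66: 1 row → Age = 18 ✓
The only Doctor value with inconsistent Age is Doctor=S98.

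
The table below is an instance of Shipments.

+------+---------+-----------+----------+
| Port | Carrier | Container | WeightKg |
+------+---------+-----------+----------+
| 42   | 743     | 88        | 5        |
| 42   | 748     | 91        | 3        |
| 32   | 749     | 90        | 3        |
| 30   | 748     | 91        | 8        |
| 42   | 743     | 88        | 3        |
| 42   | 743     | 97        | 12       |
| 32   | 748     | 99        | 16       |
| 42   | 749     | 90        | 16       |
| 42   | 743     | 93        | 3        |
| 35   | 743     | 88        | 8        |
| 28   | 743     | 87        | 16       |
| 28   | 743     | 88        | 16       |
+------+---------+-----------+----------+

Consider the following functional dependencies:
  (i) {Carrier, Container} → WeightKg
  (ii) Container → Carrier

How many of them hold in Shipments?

1

(i) {Carrier, Container} → WeightKg: (Carrier=743, Container=88): 4 rows → WeightKg takes values {5, 3, 8, 16} — violation; (Carrier=748, Container=91): 2 rows → WeightKg takes values {3, 8} — violation; (Carrier=749, Container=90): 2 rows → WeightKg takes values {3, 16} — violation — fails.
(ii) Container → Carrier: every LHS value maps to a single RHS value — holds.
1 of the 2 dependencies holds.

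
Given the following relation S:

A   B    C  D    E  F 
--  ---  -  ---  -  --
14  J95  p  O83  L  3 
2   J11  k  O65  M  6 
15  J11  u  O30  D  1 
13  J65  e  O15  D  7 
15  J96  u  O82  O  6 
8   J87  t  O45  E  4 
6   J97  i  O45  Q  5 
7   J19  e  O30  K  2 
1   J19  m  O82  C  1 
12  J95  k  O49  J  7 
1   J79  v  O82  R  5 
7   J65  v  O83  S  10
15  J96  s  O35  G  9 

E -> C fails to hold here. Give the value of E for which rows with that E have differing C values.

D

E=L: 1 row → C = p ✓
E=M: 1 row → C = k ✓
E=D: 2 rows → C takes values {u, e} — violation
E=O: 1 row → C = u ✓
E=E: 1 row → C = t ✓
E=Q: 1 row → C = i ✓
E=K: 1 row → C = e ✓
E=C: 1 row → C = m ✓
E=J: 1 row → C = k ✓
E=R: 1 row → C = v ✓
E=S: 1 row → C = v ✓
E=G: 1 row → C = s ✓
The only E value with inconsistent C is E=D.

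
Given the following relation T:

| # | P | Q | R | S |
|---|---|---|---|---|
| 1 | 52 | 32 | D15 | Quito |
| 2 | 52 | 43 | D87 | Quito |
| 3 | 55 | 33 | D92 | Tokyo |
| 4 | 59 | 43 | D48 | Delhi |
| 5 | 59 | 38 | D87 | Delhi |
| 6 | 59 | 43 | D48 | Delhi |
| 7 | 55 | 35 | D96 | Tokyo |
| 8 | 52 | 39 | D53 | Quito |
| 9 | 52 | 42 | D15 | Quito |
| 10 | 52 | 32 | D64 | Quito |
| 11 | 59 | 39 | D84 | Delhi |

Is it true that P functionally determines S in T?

Yes

P=52: rows 1, 2, 8, 9, 10 → S = Quito, Quito, Quito, Quito, Quito ✓
P=55: rows 3, 7 → S = Tokyo, Tokyo ✓
P=59: rows 4, 5, 6, 11 → S = Delhi, Delhi, Delhi, Delhi ✓
Every P value is associated with a single S value, so P → S holds.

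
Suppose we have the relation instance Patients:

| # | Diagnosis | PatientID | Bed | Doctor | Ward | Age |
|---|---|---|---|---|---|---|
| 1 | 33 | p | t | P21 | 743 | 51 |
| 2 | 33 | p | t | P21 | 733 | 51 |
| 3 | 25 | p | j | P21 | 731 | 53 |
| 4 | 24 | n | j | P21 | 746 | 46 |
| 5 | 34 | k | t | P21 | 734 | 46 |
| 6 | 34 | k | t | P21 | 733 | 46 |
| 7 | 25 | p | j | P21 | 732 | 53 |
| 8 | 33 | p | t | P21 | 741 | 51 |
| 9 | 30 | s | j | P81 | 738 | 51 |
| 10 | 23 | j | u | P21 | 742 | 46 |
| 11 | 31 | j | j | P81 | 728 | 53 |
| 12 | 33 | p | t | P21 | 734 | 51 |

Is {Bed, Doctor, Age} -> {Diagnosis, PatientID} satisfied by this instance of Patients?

(Bed=t, Doctor=P21, Age=51): rows 1, 2, 8, 12 → {Diagnosis,PatientID} = (33, p), (33, p), (33, p), (33, p) ✓
(Bed=j, Doctor=P21, Age=53): rows 3, 7 → {Diagnosis,PatientID} = (25, p), (25, p) ✓
(Bed=j, Doctor=P21, Age=46): row 4 → {Diagnosis,PatientID} = (24, n) ✓
(Bed=t, Doctor=P21, Age=46): rows 5, 6 → {Diagnosis,PatientID} = (34, k), (34, k) ✓
(Bed=j, Doctor=P81, Age=51): row 9 → {Diagnosis,PatientID} = (30, s) ✓
(Bed=u, Doctor=P21, Age=46): row 10 → {Diagnosis,PatientID} = (23, j) ✓
(Bed=j, Doctor=P81, Age=53): row 11 → {Diagnosis,PatientID} = (31, j) ✓
Every {Bed, Doctor, Age} value is associated with a single {Diagnosis, PatientID} value, so {Bed, Doctor, Age} -> {Diagnosis, PatientID} holds.

Yes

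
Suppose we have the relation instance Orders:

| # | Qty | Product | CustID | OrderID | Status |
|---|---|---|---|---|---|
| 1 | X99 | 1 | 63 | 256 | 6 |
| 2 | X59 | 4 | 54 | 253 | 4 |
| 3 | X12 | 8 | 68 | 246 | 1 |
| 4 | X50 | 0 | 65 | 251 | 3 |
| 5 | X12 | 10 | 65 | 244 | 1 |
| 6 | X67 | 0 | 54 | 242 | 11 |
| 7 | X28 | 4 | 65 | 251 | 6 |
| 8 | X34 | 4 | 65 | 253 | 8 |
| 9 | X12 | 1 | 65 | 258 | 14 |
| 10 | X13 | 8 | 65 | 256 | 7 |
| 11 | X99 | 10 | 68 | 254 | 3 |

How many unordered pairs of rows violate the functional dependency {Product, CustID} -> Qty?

1

(Product=4, CustID=65): violating pairs (7,8) — 1 pair.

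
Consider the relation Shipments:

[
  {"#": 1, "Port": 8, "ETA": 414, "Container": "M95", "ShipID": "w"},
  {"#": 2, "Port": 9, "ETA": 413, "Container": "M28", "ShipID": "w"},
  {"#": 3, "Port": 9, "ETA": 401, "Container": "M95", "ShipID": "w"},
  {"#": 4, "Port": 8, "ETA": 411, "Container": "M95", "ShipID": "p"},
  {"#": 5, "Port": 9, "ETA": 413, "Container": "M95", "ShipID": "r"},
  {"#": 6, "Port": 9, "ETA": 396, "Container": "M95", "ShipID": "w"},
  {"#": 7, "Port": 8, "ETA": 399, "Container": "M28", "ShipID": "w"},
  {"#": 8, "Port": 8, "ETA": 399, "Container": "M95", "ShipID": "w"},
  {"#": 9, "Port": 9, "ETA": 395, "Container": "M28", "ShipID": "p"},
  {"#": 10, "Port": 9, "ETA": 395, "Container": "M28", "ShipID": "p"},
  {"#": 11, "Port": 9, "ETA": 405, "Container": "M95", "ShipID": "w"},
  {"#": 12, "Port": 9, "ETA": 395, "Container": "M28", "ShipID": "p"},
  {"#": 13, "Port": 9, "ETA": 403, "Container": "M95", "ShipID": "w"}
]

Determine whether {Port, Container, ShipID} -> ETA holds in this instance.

No

(Port=8, Container=M95, ShipID=w): rows 1, 8 → ETA takes values {414, 399} — violation
(Port=9, Container=M28, ShipID=w): row 2 → ETA = 413 ✓
(Port=9, Container=M95, ShipID=w): rows 3, 6, 11, 13 → ETA takes values {401, 396, 405, 403} — violation
(Port=8, Container=M95, ShipID=p): row 4 → ETA = 411 ✓
(Port=9, Container=M95, ShipID=r): row 5 → ETA = 413 ✓
(Port=8, Container=M28, ShipID=w): row 7 → ETA = 399 ✓
(Port=9, Container=M28, ShipID=p): rows 9, 10, 12 → ETA = 395, 395, 395 ✓
Two rows agree on {Port, Container, ShipID} but differ on ETA, so {Port, Container, ShipID} -> ETA does not hold.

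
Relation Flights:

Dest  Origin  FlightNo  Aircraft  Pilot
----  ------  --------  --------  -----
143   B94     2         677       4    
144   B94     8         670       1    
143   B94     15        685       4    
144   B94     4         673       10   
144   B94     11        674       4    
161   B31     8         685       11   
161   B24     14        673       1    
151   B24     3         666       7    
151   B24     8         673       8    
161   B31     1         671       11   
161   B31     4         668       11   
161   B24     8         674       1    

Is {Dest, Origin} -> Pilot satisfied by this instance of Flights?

No

(Dest=143, Origin=B94): 2 rows → Pilot = 4, 4 ✓
(Dest=144, Origin=B94): 3 rows → Pilot takes values {1, 10, 4} — violation
(Dest=161, Origin=B31): 3 rows → Pilot = 11, 11, 11 ✓
(Dest=161, Origin=B24): 2 rows → Pilot = 1, 1 ✓
(Dest=151, Origin=B24): 2 rows → Pilot takes values {7, 8} — violation
Two rows agree on {Dest, Origin} but differ on Pilot, so {Dest, Origin} -> Pilot does not hold.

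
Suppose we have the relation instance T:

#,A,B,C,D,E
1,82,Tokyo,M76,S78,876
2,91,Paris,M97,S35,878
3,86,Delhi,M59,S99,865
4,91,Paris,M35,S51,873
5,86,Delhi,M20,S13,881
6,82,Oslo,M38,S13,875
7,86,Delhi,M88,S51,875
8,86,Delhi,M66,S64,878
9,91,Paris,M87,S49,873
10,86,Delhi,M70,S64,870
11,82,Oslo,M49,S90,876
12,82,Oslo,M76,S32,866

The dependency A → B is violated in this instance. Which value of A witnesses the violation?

82

A=82: rows 1, 6, 11, 12 → B takes values {Tokyo, Oslo} — violation
A=91: rows 2, 4, 9 → B = Paris, Paris, Paris ✓
A=86: rows 3, 5, 7, 8, 10 → B = Delhi, Delhi, Delhi, Delhi, Delhi ✓
The only A value with inconsistent B is A=82.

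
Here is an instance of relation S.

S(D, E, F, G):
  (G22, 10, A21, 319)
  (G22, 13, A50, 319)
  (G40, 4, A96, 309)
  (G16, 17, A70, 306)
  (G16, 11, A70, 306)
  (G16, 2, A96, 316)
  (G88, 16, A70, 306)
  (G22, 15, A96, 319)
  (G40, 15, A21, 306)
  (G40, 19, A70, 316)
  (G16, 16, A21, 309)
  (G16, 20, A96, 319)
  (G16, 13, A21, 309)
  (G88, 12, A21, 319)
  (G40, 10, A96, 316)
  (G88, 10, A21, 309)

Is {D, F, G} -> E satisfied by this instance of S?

No

(D=G22, F=A21, G=319): 1 row → E = 10 ✓
(D=G22, F=A50, G=319): 1 row → E = 13 ✓
(D=G40, F=A96, G=309): 1 row → E = 4 ✓
(D=G16, F=A70, G=306): 2 rows → E takes values {17, 11} — violation
(D=G16, F=A96, G=316): 1 row → E = 2 ✓
(D=G88, F=A70, G=306): 1 row → E = 16 ✓
(D=G22, F=A96, G=319): 1 row → E = 15 ✓
(D=G40, F=A21, G=306): 1 row → E = 15 ✓
(D=G40, F=A70, G=316): 1 row → E = 19 ✓
(D=G16, F=A21, G=309): 2 rows → E takes values {16, 13} — violation
(D=G16, F=A96, G=319): 1 row → E = 20 ✓
(D=G88, F=A21, G=319): 1 row → E = 12 ✓
(D=G40, F=A96, G=316): 1 row → E = 10 ✓
(D=G88, F=A21, G=309): 1 row → E = 10 ✓
Two rows agree on {D, F, G} but differ on E, so {D, F, G} -> E does not hold.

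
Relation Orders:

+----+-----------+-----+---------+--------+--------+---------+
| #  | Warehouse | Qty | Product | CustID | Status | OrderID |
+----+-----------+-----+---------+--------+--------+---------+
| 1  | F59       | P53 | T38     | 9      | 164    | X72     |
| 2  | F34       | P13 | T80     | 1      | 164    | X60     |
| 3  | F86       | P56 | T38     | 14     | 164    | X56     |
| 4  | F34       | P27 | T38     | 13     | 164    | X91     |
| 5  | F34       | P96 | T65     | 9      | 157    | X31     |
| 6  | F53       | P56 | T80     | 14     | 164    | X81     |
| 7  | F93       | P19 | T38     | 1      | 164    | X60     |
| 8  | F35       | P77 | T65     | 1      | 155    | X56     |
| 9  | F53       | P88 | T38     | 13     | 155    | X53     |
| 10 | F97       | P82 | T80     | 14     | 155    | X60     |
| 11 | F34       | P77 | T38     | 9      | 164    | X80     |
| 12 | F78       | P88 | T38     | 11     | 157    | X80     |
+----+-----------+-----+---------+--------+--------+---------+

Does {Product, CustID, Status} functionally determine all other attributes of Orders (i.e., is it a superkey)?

Rows 1 and 11 have the same {Product, CustID, Status} value (Product=T38, CustID=9, Status=164) but are distinct tuples, so {Product, CustID, Status} does not determine every attribute — not a superkey.

No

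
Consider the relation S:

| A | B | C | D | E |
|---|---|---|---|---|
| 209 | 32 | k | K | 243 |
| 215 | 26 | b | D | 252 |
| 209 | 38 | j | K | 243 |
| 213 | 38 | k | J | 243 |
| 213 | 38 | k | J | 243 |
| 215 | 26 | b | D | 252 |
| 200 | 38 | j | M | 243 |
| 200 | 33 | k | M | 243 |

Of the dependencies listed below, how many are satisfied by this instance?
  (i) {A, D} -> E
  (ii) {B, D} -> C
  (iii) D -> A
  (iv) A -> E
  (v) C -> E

(i) {A, D} -> E: every LHS value maps to a single RHS value — holds.
(ii) {B, D} -> C: every LHS value maps to a single RHS value — holds.
(iii) D -> A: every LHS value maps to a single RHS value — holds.
(iv) A -> E: every LHS value maps to a single RHS value — holds.
(v) C -> E: every LHS value maps to a single RHS value — holds.
5 of the 5 dependencies hold.

5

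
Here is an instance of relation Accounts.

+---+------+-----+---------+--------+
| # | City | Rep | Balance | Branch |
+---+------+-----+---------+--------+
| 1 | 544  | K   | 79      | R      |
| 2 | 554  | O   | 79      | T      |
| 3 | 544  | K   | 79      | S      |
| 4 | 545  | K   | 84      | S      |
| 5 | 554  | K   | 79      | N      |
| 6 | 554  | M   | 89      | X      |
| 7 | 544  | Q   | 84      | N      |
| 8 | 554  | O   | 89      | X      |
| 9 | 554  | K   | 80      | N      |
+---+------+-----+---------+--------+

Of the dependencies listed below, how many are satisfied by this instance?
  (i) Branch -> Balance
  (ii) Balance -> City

(i) Branch -> Balance: Branch=S: rows 3, 4 → Balance takes values {79, 84} — violation; Branch=N: rows 5, 7, 9 → Balance takes values {79, 84, 80} — violation — fails.
(ii) Balance -> City: Balance=79: rows 1, 2, 3, 5 → City takes values {544, 554} — violation; Balance=84: rows 4, 7 → City takes values {545, 544} — violation — fails.
None of the 2 dependencies hold.

0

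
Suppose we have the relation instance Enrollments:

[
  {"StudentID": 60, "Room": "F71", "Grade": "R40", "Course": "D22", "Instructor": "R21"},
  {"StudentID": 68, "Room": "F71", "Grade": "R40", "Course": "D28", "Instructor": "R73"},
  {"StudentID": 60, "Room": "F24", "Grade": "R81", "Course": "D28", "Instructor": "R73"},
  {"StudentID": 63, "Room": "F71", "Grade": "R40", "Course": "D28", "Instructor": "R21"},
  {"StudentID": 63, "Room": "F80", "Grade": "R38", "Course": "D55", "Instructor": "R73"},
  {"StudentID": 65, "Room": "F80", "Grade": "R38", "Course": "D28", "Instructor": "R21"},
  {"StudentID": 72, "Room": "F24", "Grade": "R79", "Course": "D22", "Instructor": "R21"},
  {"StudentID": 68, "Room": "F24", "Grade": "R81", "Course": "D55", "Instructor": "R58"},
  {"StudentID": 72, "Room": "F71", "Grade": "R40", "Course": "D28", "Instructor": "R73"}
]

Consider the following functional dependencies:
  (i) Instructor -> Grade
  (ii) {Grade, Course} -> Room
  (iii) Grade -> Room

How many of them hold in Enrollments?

2

(i) Instructor -> Grade: Instructor=R21: 4 rows → Grade takes values {R40, R38, R79} — violation; Instructor=R73: 4 rows → Grade takes values {R40, R81, R38} — violation — fails.
(ii) {Grade, Course} -> Room: every LHS value maps to a single RHS value — holds.
(iii) Grade -> Room: every LHS value maps to a single RHS value — holds.
2 of the 3 dependencies hold.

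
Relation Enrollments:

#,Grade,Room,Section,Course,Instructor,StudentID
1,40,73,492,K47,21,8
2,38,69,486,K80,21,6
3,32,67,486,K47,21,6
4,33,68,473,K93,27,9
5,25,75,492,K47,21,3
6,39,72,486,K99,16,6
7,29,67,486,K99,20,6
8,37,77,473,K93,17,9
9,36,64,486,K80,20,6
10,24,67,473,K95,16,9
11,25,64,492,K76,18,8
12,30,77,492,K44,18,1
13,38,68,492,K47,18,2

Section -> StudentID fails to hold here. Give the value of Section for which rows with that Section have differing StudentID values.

Section=492: rows 1, 5, 11, 12, 13 → StudentID takes values {8, 3, 1, 2} — violation
Section=486: rows 2, 3, 6, 7, 9 → StudentID = 6, 6, 6, 6, 6 ✓
Section=473: rows 4, 8, 10 → StudentID = 9, 9, 9 ✓
The only Section value with inconsistent StudentID is Section=492.

492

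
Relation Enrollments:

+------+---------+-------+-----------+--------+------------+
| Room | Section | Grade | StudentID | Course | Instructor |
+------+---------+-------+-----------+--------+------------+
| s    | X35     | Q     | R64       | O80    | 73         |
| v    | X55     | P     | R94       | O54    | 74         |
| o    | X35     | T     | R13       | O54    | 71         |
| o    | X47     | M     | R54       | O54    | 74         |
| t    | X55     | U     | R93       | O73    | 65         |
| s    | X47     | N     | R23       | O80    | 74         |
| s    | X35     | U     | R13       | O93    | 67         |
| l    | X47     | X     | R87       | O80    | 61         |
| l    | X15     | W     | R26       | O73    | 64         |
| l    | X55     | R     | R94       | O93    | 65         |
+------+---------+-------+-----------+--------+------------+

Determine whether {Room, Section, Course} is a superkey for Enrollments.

Yes

All 10 rows have distinct {Room, Section, Course} values, so {Room, Section, Course} → (all attributes) holds and {Room, Section, Course} is a superkey.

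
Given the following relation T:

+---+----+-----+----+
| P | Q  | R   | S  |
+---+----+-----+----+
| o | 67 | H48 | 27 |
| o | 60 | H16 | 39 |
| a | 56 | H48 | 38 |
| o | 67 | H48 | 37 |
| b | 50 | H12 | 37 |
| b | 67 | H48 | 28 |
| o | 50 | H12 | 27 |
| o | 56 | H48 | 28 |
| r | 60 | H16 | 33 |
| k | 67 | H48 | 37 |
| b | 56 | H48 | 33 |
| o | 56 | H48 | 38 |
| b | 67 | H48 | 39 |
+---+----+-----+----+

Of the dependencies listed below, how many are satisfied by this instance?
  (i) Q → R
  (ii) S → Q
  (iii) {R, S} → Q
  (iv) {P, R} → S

1

(i) Q → R: every LHS value maps to a single RHS value — holds.
(ii) S → Q: S=27: 2 rows → Q takes values {67, 50} — violation; S=39: 2 rows → Q takes values {60, 67} — violation; S=37: 3 rows → Q takes values {67, 50} — violation; S=28: 2 rows → Q takes values {67, 56} — violation; S=33: 2 rows → Q takes values {60, 56} — violation — fails.
(iii) {R, S} → Q: (R=H48, S=28): 2 rows → Q takes values {67, 56} — violation — fails.
(iv) {P, R} → S: (P=o, R=H48): 4 rows → S takes values {27, 37, 28, 38} — violation; (P=b, R=H48): 3 rows → S takes values {28, 33, 39} — violation — fails.
1 of the 4 dependencies holds.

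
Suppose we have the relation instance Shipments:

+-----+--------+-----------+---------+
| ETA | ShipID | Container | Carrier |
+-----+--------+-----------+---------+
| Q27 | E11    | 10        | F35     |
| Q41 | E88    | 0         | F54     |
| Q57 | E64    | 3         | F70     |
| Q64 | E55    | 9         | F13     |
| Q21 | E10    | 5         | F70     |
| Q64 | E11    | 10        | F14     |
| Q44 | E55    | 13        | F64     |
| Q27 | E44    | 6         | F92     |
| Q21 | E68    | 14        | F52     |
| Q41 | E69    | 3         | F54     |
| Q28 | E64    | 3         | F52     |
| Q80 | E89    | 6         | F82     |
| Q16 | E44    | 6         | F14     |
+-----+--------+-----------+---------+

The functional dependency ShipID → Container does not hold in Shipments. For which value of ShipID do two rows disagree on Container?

E55

ShipID=E11: 2 rows → Container = 10, 10 ✓
ShipID=E88: 1 row → Container = 0 ✓
ShipID=E64: 2 rows → Container = 3, 3 ✓
ShipID=E55: 2 rows → Container takes values {9, 13} — violation
ShipID=E10: 1 row → Container = 5 ✓
ShipID=E44: 2 rows → Container = 6, 6 ✓
ShipID=E68: 1 row → Container = 14 ✓
ShipID=E69: 1 row → Container = 3 ✓
ShipID=E89: 1 row → Container = 6 ✓
The only ShipID value with inconsistent Container is ShipID=E55.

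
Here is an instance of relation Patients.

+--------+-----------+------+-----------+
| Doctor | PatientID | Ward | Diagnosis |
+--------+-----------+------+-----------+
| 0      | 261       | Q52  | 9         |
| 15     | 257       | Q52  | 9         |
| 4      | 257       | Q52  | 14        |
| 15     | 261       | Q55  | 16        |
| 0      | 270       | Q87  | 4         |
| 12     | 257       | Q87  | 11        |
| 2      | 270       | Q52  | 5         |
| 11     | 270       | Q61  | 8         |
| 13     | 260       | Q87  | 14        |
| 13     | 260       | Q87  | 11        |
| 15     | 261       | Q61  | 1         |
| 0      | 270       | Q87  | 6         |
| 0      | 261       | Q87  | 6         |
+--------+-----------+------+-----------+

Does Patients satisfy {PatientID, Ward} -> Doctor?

(PatientID=261, Ward=Q52): 1 row → Doctor = 0 ✓
(PatientID=257, Ward=Q52): 2 rows → Doctor takes values {15, 4} — violation
(PatientID=261, Ward=Q55): 1 row → Doctor = 15 ✓
(PatientID=270, Ward=Q87): 2 rows → Doctor = 0, 0 ✓
(PatientID=257, Ward=Q87): 1 row → Doctor = 12 ✓
(PatientID=270, Ward=Q52): 1 row → Doctor = 2 ✓
(PatientID=270, Ward=Q61): 1 row → Doctor = 11 ✓
(PatientID=260, Ward=Q87): 2 rows → Doctor = 13, 13 ✓
(PatientID=261, Ward=Q61): 1 row → Doctor = 15 ✓
(PatientID=261, Ward=Q87): 1 row → Doctor = 0 ✓
Two rows agree on {PatientID, Ward} but differ on Doctor, so {PatientID, Ward} -> Doctor does not hold.

No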